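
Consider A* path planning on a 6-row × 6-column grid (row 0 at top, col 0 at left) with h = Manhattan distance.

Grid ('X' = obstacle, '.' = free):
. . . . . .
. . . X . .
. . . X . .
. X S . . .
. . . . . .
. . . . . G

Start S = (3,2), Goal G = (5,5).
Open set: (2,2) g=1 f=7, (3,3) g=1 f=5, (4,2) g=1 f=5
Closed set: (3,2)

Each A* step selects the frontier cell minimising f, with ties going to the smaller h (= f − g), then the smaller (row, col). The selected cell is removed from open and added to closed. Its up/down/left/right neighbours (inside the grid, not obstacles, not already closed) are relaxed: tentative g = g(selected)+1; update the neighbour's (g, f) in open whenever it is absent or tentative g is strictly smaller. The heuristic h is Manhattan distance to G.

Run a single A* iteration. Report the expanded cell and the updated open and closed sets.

step 1: expand (3,3) (f=5, h=4) → closed; open now [(2,2) g=1 f=7, (3,4) g=2 f=5, (4,2) g=1 f=5, (4,3) g=2 f=5]

expanded=(3,3); open=[(2,2) g=1 f=7, (3,4) g=2 f=5, (4,2) g=1 f=5, (4,3) g=2 f=5]; closed=[(3,2), (3,3)]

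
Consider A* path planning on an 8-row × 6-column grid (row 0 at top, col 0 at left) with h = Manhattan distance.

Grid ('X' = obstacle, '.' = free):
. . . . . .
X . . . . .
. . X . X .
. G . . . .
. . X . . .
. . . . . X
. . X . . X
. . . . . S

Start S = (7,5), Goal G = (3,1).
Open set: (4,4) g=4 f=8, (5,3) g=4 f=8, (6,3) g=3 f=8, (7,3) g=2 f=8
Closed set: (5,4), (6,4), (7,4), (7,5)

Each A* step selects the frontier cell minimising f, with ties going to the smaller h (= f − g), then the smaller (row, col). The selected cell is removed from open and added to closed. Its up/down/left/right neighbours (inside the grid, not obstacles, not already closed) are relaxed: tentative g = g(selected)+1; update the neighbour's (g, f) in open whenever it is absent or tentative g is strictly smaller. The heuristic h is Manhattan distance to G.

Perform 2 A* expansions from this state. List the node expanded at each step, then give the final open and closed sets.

order=[(4,4) → (3,4)]; open=[(3,3) g=6 f=8, (3,5) g=6 f=10, (4,3) g=5 f=8, (4,5) g=5 f=10, (5,3) g=4 f=8, (6,3) g=3 f=8, (7,3) g=2 f=8]; closed=[(3,4), (4,4), (5,4), (6,4), (7,4), (7,5)]

step 1: expand (4,4) (f=8, h=4) → closed; open now [(3,4) g=5 f=8, (4,3) g=5 f=8, (4,5) g=5 f=10, (5,3) g=4 f=8, (6,3) g=3 f=8, (7,3) g=2 f=8]
step 2: expand (3,4) (f=8, h=3) → closed; open now [(3,3) g=6 f=8, (3,5) g=6 f=10, (4,3) g=5 f=8, (4,5) g=5 f=10, (5,3) g=4 f=8, (6,3) g=3 f=8, (7,3) g=2 f=8]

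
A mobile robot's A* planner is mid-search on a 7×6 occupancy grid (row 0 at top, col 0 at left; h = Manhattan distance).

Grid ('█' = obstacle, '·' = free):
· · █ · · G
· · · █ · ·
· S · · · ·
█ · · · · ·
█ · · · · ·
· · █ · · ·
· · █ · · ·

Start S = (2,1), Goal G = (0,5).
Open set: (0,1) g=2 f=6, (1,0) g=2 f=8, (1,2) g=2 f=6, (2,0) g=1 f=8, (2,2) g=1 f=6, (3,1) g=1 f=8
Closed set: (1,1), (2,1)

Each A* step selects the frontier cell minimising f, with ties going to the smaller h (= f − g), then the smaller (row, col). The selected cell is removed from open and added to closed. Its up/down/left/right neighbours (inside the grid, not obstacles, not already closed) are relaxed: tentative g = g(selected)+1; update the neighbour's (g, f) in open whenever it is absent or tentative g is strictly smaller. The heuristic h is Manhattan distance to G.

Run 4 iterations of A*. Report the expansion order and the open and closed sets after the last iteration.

step 1: expand (0,1) (f=6, h=4) → closed; open now [(0,0) g=3 f=8, (1,0) g=2 f=8, (1,2) g=2 f=6, (2,0) g=1 f=8, (2,2) g=1 f=6, (3,1) g=1 f=8]
step 2: expand (1,2) (f=6, h=4) → closed; open now [(0,0) g=3 f=8, (1,0) g=2 f=8, (2,0) g=1 f=8, (2,2) g=1 f=6, (3,1) g=1 f=8]
step 3: expand (2,2) (f=6, h=5) → closed; open now [(0,0) g=3 f=8, (1,0) g=2 f=8, (2,0) g=1 f=8, (2,3) g=2 f=6, (3,1) g=1 f=8, (3,2) g=2 f=8]
step 4: expand (2,3) (f=6, h=4) → closed; open now [(0,0) g=3 f=8, (1,0) g=2 f=8, (2,0) g=1 f=8, (2,4) g=3 f=6, (3,1) g=1 f=8, (3,2) g=2 f=8, (3,3) g=3 f=8]

order=[(0,1) → (1,2) → (2,2) → (2,3)]; open=[(0,0) g=3 f=8, (1,0) g=2 f=8, (2,0) g=1 f=8, (2,4) g=3 f=6, (3,1) g=1 f=8, (3,2) g=2 f=8, (3,3) g=3 f=8]; closed=[(0,1), (1,1), (1,2), (2,1), (2,2), (2,3)]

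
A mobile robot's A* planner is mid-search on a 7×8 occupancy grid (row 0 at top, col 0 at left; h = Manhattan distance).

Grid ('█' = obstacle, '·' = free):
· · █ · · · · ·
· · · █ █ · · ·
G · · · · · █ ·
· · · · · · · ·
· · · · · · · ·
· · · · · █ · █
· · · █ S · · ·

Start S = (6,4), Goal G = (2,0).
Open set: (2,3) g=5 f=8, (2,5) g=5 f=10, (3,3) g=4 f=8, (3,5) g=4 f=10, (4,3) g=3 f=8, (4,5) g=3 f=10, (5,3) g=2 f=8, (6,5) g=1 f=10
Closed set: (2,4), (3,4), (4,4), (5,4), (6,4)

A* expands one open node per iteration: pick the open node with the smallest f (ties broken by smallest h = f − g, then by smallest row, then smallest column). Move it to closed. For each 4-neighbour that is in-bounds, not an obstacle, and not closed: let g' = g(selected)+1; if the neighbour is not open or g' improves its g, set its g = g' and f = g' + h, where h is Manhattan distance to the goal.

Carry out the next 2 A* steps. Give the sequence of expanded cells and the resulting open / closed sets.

order=[(2,3) → (2,2)]; open=[(1,2) g=7 f=10, (2,1) g=7 f=8, (2,5) g=5 f=10, (3,2) g=7 f=10, (3,3) g=4 f=8, (3,5) g=4 f=10, (4,3) g=3 f=8, (4,5) g=3 f=10, (5,3) g=2 f=8, (6,5) g=1 f=10]; closed=[(2,2), (2,3), (2,4), (3,4), (4,4), (5,4), (6,4)]

step 1: expand (2,3) (f=8, h=3) → closed; open now [(2,2) g=6 f=8, (2,5) g=5 f=10, (3,3) g=4 f=8, (3,5) g=4 f=10, (4,3) g=3 f=8, (4,5) g=3 f=10, (5,3) g=2 f=8, (6,5) g=1 f=10]
step 2: expand (2,2) (f=8, h=2) → closed; open now [(1,2) g=7 f=10, (2,1) g=7 f=8, (2,5) g=5 f=10, (3,2) g=7 f=10, (3,3) g=4 f=8, (3,5) g=4 f=10, (4,3) g=3 f=8, (4,5) g=3 f=10, (5,3) g=2 f=8, (6,5) g=1 f=10]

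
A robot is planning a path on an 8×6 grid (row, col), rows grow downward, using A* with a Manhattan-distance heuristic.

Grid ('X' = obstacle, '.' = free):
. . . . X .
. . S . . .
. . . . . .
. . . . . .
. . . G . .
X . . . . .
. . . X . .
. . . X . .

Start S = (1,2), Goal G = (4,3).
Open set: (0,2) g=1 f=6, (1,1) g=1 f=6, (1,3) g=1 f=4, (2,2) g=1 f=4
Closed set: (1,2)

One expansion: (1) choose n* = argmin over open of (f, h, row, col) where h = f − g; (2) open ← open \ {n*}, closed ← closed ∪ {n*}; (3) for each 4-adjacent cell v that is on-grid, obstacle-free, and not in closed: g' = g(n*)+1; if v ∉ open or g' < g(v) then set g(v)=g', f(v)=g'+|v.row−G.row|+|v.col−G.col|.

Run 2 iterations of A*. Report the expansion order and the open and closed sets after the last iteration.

order=[(1,3) → (2,3)]; open=[(0,2) g=1 f=6, (0,3) g=2 f=6, (1,1) g=1 f=6, (1,4) g=2 f=6, (2,2) g=1 f=4, (2,4) g=3 f=6, (3,3) g=3 f=4]; closed=[(1,2), (1,3), (2,3)]

step 1: expand (1,3) (f=4, h=3) → closed; open now [(0,2) g=1 f=6, (0,3) g=2 f=6, (1,1) g=1 f=6, (1,4) g=2 f=6, (2,2) g=1 f=4, (2,3) g=2 f=4]
step 2: expand (2,3) (f=4, h=2) → closed; open now [(0,2) g=1 f=6, (0,3) g=2 f=6, (1,1) g=1 f=6, (1,4) g=2 f=6, (2,2) g=1 f=4, (2,4) g=3 f=6, (3,3) g=3 f=4]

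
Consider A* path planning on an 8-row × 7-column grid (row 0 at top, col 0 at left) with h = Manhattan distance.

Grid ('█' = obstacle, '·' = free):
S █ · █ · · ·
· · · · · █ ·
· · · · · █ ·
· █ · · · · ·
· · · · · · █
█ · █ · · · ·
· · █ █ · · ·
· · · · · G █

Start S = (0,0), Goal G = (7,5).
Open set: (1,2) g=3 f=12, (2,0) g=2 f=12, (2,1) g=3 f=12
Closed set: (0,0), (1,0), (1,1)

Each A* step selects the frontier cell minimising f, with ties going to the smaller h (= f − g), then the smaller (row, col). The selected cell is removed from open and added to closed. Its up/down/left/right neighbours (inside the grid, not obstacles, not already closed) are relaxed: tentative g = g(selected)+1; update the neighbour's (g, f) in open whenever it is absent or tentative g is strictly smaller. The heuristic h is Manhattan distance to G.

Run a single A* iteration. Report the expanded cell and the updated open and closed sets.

expanded=(1,2); open=[(0,2) g=4 f=14, (1,3) g=4 f=12, (2,0) g=2 f=12, (2,1) g=3 f=12, (2,2) g=4 f=12]; closed=[(0,0), (1,0), (1,1), (1,2)]

step 1: expand (1,2) (f=12, h=9) → closed; open now [(0,2) g=4 f=14, (1,3) g=4 f=12, (2,0) g=2 f=12, (2,1) g=3 f=12, (2,2) g=4 f=12]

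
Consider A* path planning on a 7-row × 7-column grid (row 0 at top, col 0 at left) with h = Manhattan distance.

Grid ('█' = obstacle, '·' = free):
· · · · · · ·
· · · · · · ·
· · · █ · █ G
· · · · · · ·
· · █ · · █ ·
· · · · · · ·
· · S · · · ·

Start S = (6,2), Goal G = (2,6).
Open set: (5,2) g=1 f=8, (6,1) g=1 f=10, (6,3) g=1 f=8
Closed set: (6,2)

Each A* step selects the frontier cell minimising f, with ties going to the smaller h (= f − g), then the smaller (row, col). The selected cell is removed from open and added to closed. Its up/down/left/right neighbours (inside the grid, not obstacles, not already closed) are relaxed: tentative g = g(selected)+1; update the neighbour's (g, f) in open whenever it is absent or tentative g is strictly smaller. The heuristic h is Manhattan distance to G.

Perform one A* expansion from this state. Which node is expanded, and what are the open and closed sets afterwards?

expanded=(5,2); open=[(5,1) g=2 f=10, (5,3) g=2 f=8, (6,1) g=1 f=10, (6,3) g=1 f=8]; closed=[(5,2), (6,2)]

step 1: expand (5,2) (f=8, h=7) → closed; open now [(5,1) g=2 f=10, (5,3) g=2 f=8, (6,1) g=1 f=10, (6,3) g=1 f=8]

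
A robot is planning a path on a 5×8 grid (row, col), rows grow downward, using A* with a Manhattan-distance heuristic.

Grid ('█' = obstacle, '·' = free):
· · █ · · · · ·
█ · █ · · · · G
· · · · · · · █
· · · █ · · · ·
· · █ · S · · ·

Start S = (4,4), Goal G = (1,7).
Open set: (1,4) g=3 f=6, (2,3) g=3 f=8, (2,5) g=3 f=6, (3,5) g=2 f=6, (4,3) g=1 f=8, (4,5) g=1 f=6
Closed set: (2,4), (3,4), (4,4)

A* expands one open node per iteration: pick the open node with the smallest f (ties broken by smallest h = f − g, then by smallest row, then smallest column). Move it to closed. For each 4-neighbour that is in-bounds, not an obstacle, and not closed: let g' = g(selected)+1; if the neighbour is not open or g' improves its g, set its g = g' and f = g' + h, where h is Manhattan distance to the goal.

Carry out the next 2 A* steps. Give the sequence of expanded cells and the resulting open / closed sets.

order=[(1,4) → (1,5)]; open=[(0,4) g=4 f=8, (0,5) g=5 f=8, (1,3) g=4 f=8, (1,6) g=5 f=6, (2,3) g=3 f=8, (2,5) g=3 f=6, (3,5) g=2 f=6, (4,3) g=1 f=8, (4,5) g=1 f=6]; closed=[(1,4), (1,5), (2,4), (3,4), (4,4)]

step 1: expand (1,4) (f=6, h=3) → closed; open now [(0,4) g=4 f=8, (1,3) g=4 f=8, (1,5) g=4 f=6, (2,3) g=3 f=8, (2,5) g=3 f=6, (3,5) g=2 f=6, (4,3) g=1 f=8, (4,5) g=1 f=6]
step 2: expand (1,5) (f=6, h=2) → closed; open now [(0,4) g=4 f=8, (0,5) g=5 f=8, (1,3) g=4 f=8, (1,6) g=5 f=6, (2,3) g=3 f=8, (2,5) g=3 f=6, (3,5) g=2 f=6, (4,3) g=1 f=8, (4,5) g=1 f=6]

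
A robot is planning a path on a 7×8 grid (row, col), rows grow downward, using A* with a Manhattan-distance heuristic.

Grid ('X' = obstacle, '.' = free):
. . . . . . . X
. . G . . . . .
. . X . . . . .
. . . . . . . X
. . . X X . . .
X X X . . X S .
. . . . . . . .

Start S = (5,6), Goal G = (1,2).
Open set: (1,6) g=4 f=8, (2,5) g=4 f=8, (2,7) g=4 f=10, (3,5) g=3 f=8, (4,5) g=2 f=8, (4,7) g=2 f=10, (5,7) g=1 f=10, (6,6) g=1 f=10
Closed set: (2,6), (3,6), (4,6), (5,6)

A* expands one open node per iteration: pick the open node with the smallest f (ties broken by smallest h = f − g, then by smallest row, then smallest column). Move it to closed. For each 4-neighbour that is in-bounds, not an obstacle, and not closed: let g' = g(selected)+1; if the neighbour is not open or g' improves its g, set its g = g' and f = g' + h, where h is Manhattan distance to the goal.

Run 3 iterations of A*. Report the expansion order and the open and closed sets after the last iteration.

order=[(1,6) → (1,5) → (1,4)]; open=[(0,4) g=7 f=10, (0,5) g=6 f=10, (0,6) g=5 f=10, (1,3) g=7 f=8, (1,7) g=5 f=10, (2,4) g=7 f=10, (2,5) g=4 f=8, (2,7) g=4 f=10, (3,5) g=3 f=8, (4,5) g=2 f=8, (4,7) g=2 f=10, (5,7) g=1 f=10, (6,6) g=1 f=10]; closed=[(1,4), (1,5), (1,6), (2,6), (3,6), (4,6), (5,6)]

step 1: expand (1,6) (f=8, h=4) → closed; open now [(0,6) g=5 f=10, (1,5) g=5 f=8, (1,7) g=5 f=10, (2,5) g=4 f=8, (2,7) g=4 f=10, (3,5) g=3 f=8, (4,5) g=2 f=8, (4,7) g=2 f=10, (5,7) g=1 f=10, (6,6) g=1 f=10]
step 2: expand (1,5) (f=8, h=3) → closed; open now [(0,5) g=6 f=10, (0,6) g=5 f=10, (1,4) g=6 f=8, (1,7) g=5 f=10, (2,5) g=4 f=8, (2,7) g=4 f=10, (3,5) g=3 f=8, (4,5) g=2 f=8, (4,7) g=2 f=10, (5,7) g=1 f=10, (6,6) g=1 f=10]
step 3: expand (1,4) (f=8, h=2) → closed; open now [(0,4) g=7 f=10, (0,5) g=6 f=10, (0,6) g=5 f=10, (1,3) g=7 f=8, (1,7) g=5 f=10, (2,4) g=7 f=10, (2,5) g=4 f=8, (2,7) g=4 f=10, (3,5) g=3 f=8, (4,5) g=2 f=8, (4,7) g=2 f=10, (5,7) g=1 f=10, (6,6) g=1 f=10]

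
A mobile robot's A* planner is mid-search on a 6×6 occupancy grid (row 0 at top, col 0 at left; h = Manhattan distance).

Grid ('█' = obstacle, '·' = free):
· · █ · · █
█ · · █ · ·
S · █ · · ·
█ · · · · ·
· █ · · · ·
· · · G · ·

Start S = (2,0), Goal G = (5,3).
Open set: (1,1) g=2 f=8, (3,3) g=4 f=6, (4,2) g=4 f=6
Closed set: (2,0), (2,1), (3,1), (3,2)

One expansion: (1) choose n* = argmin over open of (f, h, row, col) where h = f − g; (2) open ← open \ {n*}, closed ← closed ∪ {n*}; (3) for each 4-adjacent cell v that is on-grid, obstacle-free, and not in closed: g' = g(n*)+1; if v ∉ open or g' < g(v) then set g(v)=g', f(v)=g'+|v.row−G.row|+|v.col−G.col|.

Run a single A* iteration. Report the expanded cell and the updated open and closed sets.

step 1: expand (3,3) (f=6, h=2) → closed; open now [(1,1) g=2 f=8, (2,3) g=5 f=8, (3,4) g=5 f=8, (4,2) g=4 f=6, (4,3) g=5 f=6]

expanded=(3,3); open=[(1,1) g=2 f=8, (2,3) g=5 f=8, (3,4) g=5 f=8, (4,2) g=4 f=6, (4,3) g=5 f=6]; closed=[(2,0), (2,1), (3,1), (3,2), (3,3)]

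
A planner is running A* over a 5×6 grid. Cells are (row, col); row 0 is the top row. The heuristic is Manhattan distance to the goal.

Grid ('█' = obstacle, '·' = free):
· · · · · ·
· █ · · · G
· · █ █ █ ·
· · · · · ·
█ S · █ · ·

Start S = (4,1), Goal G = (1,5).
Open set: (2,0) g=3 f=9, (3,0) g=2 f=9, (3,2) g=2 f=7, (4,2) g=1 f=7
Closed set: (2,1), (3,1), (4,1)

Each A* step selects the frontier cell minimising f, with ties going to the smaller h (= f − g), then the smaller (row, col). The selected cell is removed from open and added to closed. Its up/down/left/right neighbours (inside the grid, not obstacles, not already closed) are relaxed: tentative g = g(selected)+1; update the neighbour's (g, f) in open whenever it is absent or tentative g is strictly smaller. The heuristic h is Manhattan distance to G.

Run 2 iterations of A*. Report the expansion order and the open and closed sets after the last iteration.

step 1: expand (3,2) (f=7, h=5) → closed; open now [(2,0) g=3 f=9, (3,0) g=2 f=9, (3,3) g=3 f=7, (4,2) g=1 f=7]
step 2: expand (3,3) (f=7, h=4) → closed; open now [(2,0) g=3 f=9, (3,0) g=2 f=9, (3,4) g=4 f=7, (4,2) g=1 f=7]

order=[(3,2) → (3,3)]; open=[(2,0) g=3 f=9, (3,0) g=2 f=9, (3,4) g=4 f=7, (4,2) g=1 f=7]; closed=[(2,1), (3,1), (3,2), (3,3), (4,1)]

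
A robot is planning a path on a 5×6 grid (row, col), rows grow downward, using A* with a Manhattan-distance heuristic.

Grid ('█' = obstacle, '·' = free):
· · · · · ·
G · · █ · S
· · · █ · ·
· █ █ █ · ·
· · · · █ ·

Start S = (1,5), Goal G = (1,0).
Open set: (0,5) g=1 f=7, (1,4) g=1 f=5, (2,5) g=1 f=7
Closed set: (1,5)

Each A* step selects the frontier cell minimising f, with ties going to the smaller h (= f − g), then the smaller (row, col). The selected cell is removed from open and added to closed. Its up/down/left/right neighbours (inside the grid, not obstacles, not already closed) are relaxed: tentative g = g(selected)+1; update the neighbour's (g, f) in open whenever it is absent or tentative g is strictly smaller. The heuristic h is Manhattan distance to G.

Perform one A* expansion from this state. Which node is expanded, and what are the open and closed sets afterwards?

step 1: expand (1,4) (f=5, h=4) → closed; open now [(0,4) g=2 f=7, (0,5) g=1 f=7, (2,4) g=2 f=7, (2,5) g=1 f=7]

expanded=(1,4); open=[(0,4) g=2 f=7, (0,5) g=1 f=7, (2,4) g=2 f=7, (2,5) g=1 f=7]; closed=[(1,4), (1,5)]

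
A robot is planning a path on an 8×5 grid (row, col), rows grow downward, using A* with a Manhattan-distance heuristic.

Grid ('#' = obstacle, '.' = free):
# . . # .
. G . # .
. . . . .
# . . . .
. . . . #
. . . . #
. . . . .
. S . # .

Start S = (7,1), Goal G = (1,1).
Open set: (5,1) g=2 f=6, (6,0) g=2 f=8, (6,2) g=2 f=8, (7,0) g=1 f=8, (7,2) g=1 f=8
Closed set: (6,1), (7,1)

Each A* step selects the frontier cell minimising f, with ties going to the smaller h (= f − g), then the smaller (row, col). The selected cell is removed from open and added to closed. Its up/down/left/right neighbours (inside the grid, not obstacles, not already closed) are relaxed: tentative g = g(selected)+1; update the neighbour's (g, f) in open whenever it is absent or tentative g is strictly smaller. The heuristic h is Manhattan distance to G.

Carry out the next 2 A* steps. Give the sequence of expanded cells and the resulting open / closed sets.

step 1: expand (5,1) (f=6, h=4) → closed; open now [(4,1) g=3 f=6, (5,0) g=3 f=8, (5,2) g=3 f=8, (6,0) g=2 f=8, (6,2) g=2 f=8, (7,0) g=1 f=8, (7,2) g=1 f=8]
step 2: expand (4,1) (f=6, h=3) → closed; open now [(3,1) g=4 f=6, (4,0) g=4 f=8, (4,2) g=4 f=8, (5,0) g=3 f=8, (5,2) g=3 f=8, (6,0) g=2 f=8, (6,2) g=2 f=8, (7,0) g=1 f=8, (7,2) g=1 f=8]

order=[(5,1) → (4,1)]; open=[(3,1) g=4 f=6, (4,0) g=4 f=8, (4,2) g=4 f=8, (5,0) g=3 f=8, (5,2) g=3 f=8, (6,0) g=2 f=8, (6,2) g=2 f=8, (7,0) g=1 f=8, (7,2) g=1 f=8]; closed=[(4,1), (5,1), (6,1), (7,1)]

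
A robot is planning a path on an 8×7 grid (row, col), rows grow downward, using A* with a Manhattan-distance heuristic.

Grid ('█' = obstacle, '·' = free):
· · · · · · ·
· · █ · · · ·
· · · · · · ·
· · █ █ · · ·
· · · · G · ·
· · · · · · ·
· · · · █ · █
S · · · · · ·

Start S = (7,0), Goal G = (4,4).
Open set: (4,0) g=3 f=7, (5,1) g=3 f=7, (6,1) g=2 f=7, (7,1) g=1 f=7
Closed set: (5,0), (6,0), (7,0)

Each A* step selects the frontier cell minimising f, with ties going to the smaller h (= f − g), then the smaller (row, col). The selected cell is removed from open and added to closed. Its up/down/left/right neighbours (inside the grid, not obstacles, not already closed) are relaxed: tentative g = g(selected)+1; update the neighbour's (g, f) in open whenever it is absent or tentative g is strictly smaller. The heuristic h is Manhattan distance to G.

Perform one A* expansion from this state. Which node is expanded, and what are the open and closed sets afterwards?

step 1: expand (4,0) (f=7, h=4) → closed; open now [(3,0) g=4 f=9, (4,1) g=4 f=7, (5,1) g=3 f=7, (6,1) g=2 f=7, (7,1) g=1 f=7]

expanded=(4,0); open=[(3,0) g=4 f=9, (4,1) g=4 f=7, (5,1) g=3 f=7, (6,1) g=2 f=7, (7,1) g=1 f=7]; closed=[(4,0), (5,0), (6,0), (7,0)]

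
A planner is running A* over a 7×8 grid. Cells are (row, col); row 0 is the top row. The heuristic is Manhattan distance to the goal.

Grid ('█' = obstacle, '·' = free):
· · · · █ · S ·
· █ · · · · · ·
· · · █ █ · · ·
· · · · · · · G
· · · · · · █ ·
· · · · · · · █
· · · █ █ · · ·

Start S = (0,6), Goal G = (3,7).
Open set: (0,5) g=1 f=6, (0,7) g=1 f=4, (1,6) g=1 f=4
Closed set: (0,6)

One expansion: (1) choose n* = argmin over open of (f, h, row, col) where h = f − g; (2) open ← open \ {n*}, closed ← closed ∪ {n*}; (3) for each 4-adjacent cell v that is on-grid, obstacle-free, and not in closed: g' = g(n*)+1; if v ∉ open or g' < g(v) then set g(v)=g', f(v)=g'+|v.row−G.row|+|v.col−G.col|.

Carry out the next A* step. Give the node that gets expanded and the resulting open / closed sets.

expanded=(0,7); open=[(0,5) g=1 f=6, (1,6) g=1 f=4, (1,7) g=2 f=4]; closed=[(0,6), (0,7)]

step 1: expand (0,7) (f=4, h=3) → closed; open now [(0,5) g=1 f=6, (1,6) g=1 f=4, (1,7) g=2 f=4]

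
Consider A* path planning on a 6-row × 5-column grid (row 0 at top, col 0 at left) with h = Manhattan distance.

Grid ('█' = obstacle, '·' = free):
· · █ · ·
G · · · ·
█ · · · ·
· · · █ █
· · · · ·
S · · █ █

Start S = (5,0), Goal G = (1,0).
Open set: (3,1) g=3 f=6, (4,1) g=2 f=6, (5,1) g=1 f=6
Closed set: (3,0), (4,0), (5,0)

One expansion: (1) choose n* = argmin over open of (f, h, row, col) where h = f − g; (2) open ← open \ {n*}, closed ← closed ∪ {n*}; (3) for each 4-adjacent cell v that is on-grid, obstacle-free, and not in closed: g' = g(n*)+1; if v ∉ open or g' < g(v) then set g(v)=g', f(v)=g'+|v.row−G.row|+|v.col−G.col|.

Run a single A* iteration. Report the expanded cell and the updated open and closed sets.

expanded=(3,1); open=[(2,1) g=4 f=6, (3,2) g=4 f=8, (4,1) g=2 f=6, (5,1) g=1 f=6]; closed=[(3,0), (3,1), (4,0), (5,0)]

step 1: expand (3,1) (f=6, h=3) → closed; open now [(2,1) g=4 f=6, (3,2) g=4 f=8, (4,1) g=2 f=6, (5,1) g=1 f=6]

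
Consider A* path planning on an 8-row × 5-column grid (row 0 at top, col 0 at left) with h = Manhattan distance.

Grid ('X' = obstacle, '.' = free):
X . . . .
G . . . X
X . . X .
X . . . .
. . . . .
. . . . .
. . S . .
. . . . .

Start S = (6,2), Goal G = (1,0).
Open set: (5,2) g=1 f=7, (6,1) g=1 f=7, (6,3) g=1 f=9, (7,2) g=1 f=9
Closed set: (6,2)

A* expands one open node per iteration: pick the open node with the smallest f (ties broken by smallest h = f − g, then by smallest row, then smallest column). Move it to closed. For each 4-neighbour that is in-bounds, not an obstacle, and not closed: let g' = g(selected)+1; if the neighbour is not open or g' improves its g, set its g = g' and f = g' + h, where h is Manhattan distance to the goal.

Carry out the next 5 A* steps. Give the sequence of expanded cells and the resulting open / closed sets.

order=[(5,2) → (4,2) → (3,2) → (2,2) → (1,2)]; open=[(0,2) g=6 f=9, (1,1) g=6 f=7, (1,3) g=6 f=9, (2,1) g=5 f=7, (3,1) g=4 f=7, (3,3) g=4 f=9, (4,1) g=3 f=7, (4,3) g=3 f=9, (5,1) g=2 f=7, (5,3) g=2 f=9, (6,1) g=1 f=7, (6,3) g=1 f=9, (7,2) g=1 f=9]; closed=[(1,2), (2,2), (3,2), (4,2), (5,2), (6,2)]

step 1: expand (5,2) (f=7, h=6) → closed; open now [(4,2) g=2 f=7, (5,1) g=2 f=7, (5,3) g=2 f=9, (6,1) g=1 f=7, (6,3) g=1 f=9, (7,2) g=1 f=9]
step 2: expand (4,2) (f=7, h=5) → closed; open now [(3,2) g=3 f=7, (4,1) g=3 f=7, (4,3) g=3 f=9, (5,1) g=2 f=7, (5,3) g=2 f=9, (6,1) g=1 f=7, (6,3) g=1 f=9, (7,2) g=1 f=9]
step 3: expand (3,2) (f=7, h=4) → closed; open now [(2,2) g=4 f=7, (3,1) g=4 f=7, (3,3) g=4 f=9, (4,1) g=3 f=7, (4,3) g=3 f=9, (5,1) g=2 f=7, (5,3) g=2 f=9, (6,1) g=1 f=7, (6,3) g=1 f=9, (7,2) g=1 f=9]
step 4: expand (2,2) (f=7, h=3) → closed; open now [(1,2) g=5 f=7, (2,1) g=5 f=7, (3,1) g=4 f=7, (3,3) g=4 f=9, (4,1) g=3 f=7, (4,3) g=3 f=9, (5,1) g=2 f=7, (5,3) g=2 f=9, (6,1) g=1 f=7, (6,3) g=1 f=9, (7,2) g=1 f=9]
step 5: expand (1,2) (f=7, h=2) → closed; open now [(0,2) g=6 f=9, (1,1) g=6 f=7, (1,3) g=6 f=9, (2,1) g=5 f=7, (3,1) g=4 f=7, (3,3) g=4 f=9, (4,1) g=3 f=7, (4,3) g=3 f=9, (5,1) g=2 f=7, (5,3) g=2 f=9, (6,1) g=1 f=7, (6,3) g=1 f=9, (7,2) g=1 f=9]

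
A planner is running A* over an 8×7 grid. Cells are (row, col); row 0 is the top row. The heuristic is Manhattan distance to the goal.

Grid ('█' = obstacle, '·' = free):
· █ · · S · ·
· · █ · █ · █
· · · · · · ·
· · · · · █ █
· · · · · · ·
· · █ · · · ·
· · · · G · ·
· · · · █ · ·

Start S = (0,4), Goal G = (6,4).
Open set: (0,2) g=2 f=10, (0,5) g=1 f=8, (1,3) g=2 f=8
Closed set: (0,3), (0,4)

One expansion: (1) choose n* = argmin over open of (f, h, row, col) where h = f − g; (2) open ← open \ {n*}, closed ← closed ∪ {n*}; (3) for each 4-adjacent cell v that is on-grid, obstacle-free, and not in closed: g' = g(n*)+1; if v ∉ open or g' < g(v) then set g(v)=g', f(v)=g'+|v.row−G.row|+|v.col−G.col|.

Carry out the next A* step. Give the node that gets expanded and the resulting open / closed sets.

expanded=(1,3); open=[(0,2) g=2 f=10, (0,5) g=1 f=8, (2,3) g=3 f=8]; closed=[(0,3), (0,4), (1,3)]

step 1: expand (1,3) (f=8, h=6) → closed; open now [(0,2) g=2 f=10, (0,5) g=1 f=8, (2,3) g=3 f=8]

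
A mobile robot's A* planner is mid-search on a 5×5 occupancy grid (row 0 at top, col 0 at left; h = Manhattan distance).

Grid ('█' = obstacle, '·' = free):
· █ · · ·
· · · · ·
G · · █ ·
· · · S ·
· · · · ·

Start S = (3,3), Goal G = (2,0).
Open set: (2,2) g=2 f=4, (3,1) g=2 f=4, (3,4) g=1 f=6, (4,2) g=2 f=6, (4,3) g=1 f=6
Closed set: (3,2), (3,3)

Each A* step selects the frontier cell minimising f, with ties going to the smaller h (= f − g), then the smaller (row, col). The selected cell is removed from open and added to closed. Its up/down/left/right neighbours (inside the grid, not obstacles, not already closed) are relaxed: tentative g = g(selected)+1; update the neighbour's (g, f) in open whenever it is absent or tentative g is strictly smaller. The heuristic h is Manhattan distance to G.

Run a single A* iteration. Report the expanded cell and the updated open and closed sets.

step 1: expand (2,2) (f=4, h=2) → closed; open now [(1,2) g=3 f=6, (2,1) g=3 f=4, (3,1) g=2 f=4, (3,4) g=1 f=6, (4,2) g=2 f=6, (4,3) g=1 f=6]

expanded=(2,2); open=[(1,2) g=3 f=6, (2,1) g=3 f=4, (3,1) g=2 f=4, (3,4) g=1 f=6, (4,2) g=2 f=6, (4,3) g=1 f=6]; closed=[(2,2), (3,2), (3,3)]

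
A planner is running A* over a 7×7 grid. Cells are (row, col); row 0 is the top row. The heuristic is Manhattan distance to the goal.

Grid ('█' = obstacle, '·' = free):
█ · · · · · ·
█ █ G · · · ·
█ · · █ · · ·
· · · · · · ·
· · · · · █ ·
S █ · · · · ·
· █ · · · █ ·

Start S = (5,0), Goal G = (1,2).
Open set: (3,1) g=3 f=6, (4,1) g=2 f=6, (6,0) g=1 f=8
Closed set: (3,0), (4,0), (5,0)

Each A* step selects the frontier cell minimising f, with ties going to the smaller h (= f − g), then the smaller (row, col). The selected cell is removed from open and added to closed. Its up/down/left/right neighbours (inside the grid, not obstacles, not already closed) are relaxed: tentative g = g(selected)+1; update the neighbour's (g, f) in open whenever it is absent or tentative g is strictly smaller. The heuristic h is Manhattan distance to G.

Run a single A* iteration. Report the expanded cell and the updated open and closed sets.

step 1: expand (3,1) (f=6, h=3) → closed; open now [(2,1) g=4 f=6, (3,2) g=4 f=6, (4,1) g=2 f=6, (6,0) g=1 f=8]

expanded=(3,1); open=[(2,1) g=4 f=6, (3,2) g=4 f=6, (4,1) g=2 f=6, (6,0) g=1 f=8]; closed=[(3,0), (3,1), (4,0), (5,0)]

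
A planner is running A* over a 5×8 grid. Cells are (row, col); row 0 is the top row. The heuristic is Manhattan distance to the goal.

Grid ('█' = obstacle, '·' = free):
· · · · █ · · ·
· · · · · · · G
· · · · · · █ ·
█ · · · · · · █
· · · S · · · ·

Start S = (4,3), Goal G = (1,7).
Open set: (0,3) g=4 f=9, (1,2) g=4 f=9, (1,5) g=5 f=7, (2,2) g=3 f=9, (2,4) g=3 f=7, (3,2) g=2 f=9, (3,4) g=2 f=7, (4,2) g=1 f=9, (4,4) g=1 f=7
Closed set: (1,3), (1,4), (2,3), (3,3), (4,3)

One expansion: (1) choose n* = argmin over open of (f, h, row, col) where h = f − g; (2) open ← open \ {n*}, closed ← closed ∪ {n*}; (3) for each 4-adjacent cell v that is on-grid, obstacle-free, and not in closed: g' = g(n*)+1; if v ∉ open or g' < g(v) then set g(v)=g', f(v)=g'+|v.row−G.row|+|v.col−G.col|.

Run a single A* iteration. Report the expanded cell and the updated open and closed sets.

step 1: expand (1,5) (f=7, h=2) → closed; open now [(0,3) g=4 f=9, (0,5) g=6 f=9, (1,2) g=4 f=9, (1,6) g=6 f=7, (2,2) g=3 f=9, (2,4) g=3 f=7, (2,5) g=6 f=9, (3,2) g=2 f=9, (3,4) g=2 f=7, (4,2) g=1 f=9, (4,4) g=1 f=7]

expanded=(1,5); open=[(0,3) g=4 f=9, (0,5) g=6 f=9, (1,2) g=4 f=9, (1,6) g=6 f=7, (2,2) g=3 f=9, (2,4) g=3 f=7, (2,5) g=6 f=9, (3,2) g=2 f=9, (3,4) g=2 f=7, (4,2) g=1 f=9, (4,4) g=1 f=7]; closed=[(1,3), (1,4), (1,5), (2,3), (3,3), (4,3)]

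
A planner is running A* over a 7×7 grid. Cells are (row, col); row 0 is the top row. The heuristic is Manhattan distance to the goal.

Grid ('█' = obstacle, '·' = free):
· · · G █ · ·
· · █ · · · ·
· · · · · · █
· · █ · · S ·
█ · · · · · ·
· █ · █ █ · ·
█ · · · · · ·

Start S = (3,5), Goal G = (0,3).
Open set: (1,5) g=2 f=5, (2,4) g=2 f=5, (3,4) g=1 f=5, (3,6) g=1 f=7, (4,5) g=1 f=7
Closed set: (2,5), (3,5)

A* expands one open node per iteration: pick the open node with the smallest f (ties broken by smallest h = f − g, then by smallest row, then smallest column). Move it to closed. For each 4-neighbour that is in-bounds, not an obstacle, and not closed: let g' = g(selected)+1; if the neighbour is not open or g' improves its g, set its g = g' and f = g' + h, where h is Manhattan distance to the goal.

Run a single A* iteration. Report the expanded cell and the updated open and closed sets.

expanded=(1,5); open=[(0,5) g=3 f=5, (1,4) g=3 f=5, (1,6) g=3 f=7, (2,4) g=2 f=5, (3,4) g=1 f=5, (3,6) g=1 f=7, (4,5) g=1 f=7]; closed=[(1,5), (2,5), (3,5)]

step 1: expand (1,5) (f=5, h=3) → closed; open now [(0,5) g=3 f=5, (1,4) g=3 f=5, (1,6) g=3 f=7, (2,4) g=2 f=5, (3,4) g=1 f=5, (3,6) g=1 f=7, (4,5) g=1 f=7]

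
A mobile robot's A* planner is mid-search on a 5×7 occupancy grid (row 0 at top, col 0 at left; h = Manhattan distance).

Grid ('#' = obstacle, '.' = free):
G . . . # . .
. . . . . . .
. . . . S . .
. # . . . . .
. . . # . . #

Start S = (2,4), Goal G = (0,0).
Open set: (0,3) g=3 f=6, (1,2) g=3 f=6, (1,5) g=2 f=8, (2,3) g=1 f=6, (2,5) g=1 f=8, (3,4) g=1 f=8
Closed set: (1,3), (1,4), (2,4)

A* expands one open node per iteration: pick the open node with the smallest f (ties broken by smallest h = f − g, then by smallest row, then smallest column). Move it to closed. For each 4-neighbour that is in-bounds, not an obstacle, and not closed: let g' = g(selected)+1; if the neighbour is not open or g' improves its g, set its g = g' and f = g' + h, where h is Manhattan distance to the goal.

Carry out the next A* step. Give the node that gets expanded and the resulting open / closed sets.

expanded=(0,3); open=[(0,2) g=4 f=6, (1,2) g=3 f=6, (1,5) g=2 f=8, (2,3) g=1 f=6, (2,5) g=1 f=8, (3,4) g=1 f=8]; closed=[(0,3), (1,3), (1,4), (2,4)]

step 1: expand (0,3) (f=6, h=3) → closed; open now [(0,2) g=4 f=6, (1,2) g=3 f=6, (1,5) g=2 f=8, (2,3) g=1 f=6, (2,5) g=1 f=8, (3,4) g=1 f=8]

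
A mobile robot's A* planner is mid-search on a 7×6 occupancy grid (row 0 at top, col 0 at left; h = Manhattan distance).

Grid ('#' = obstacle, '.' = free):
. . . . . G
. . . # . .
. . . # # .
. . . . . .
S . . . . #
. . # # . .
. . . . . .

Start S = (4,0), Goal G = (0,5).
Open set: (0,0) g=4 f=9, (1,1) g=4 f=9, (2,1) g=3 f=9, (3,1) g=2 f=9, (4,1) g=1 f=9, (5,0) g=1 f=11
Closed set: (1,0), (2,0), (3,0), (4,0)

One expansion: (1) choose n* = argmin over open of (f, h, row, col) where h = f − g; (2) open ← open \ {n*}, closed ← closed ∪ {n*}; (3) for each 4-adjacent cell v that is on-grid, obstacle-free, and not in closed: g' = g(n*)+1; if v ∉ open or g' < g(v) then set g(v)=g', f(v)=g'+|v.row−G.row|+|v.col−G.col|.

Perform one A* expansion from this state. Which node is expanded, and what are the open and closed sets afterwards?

expanded=(0,0); open=[(0,1) g=5 f=9, (1,1) g=4 f=9, (2,1) g=3 f=9, (3,1) g=2 f=9, (4,1) g=1 f=9, (5,0) g=1 f=11]; closed=[(0,0), (1,0), (2,0), (3,0), (4,0)]

step 1: expand (0,0) (f=9, h=5) → closed; open now [(0,1) g=5 f=9, (1,1) g=4 f=9, (2,1) g=3 f=9, (3,1) g=2 f=9, (4,1) g=1 f=9, (5,0) g=1 f=11]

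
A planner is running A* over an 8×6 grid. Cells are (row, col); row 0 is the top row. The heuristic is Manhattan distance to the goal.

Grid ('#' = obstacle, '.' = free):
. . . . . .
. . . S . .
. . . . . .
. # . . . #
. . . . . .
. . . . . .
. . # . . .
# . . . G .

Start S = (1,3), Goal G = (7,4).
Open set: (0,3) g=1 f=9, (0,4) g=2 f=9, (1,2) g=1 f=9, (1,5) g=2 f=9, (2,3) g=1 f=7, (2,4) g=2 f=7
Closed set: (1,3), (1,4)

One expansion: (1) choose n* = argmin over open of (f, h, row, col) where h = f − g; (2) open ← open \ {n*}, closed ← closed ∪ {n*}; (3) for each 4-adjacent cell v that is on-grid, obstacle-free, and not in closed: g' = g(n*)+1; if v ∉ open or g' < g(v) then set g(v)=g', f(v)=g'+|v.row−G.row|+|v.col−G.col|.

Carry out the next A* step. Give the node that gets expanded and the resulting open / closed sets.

expanded=(2,4); open=[(0,3) g=1 f=9, (0,4) g=2 f=9, (1,2) g=1 f=9, (1,5) g=2 f=9, (2,3) g=1 f=7, (2,5) g=3 f=9, (3,4) g=3 f=7]; closed=[(1,3), (1,4), (2,4)]

step 1: expand (2,4) (f=7, h=5) → closed; open now [(0,3) g=1 f=9, (0,4) g=2 f=9, (1,2) g=1 f=9, (1,5) g=2 f=9, (2,3) g=1 f=7, (2,5) g=3 f=9, (3,4) g=3 f=7]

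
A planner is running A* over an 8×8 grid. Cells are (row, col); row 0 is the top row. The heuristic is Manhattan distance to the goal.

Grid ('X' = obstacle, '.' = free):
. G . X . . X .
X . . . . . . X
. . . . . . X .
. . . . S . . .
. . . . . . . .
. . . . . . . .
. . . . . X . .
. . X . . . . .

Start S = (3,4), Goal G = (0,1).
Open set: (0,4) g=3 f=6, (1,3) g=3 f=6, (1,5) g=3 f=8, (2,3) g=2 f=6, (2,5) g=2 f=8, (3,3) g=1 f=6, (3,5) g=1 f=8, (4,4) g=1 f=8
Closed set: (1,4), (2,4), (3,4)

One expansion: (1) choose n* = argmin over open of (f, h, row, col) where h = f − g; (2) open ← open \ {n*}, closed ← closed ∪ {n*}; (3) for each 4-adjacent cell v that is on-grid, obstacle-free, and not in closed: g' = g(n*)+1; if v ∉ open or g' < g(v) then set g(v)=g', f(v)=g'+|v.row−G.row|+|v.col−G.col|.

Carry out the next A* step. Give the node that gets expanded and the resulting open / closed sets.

step 1: expand (0,4) (f=6, h=3) → closed; open now [(0,5) g=4 f=8, (1,3) g=3 f=6, (1,5) g=3 f=8, (2,3) g=2 f=6, (2,5) g=2 f=8, (3,3) g=1 f=6, (3,5) g=1 f=8, (4,4) g=1 f=8]

expanded=(0,4); open=[(0,5) g=4 f=8, (1,3) g=3 f=6, (1,5) g=3 f=8, (2,3) g=2 f=6, (2,5) g=2 f=8, (3,3) g=1 f=6, (3,5) g=1 f=8, (4,4) g=1 f=8]; closed=[(0,4), (1,4), (2,4), (3,4)]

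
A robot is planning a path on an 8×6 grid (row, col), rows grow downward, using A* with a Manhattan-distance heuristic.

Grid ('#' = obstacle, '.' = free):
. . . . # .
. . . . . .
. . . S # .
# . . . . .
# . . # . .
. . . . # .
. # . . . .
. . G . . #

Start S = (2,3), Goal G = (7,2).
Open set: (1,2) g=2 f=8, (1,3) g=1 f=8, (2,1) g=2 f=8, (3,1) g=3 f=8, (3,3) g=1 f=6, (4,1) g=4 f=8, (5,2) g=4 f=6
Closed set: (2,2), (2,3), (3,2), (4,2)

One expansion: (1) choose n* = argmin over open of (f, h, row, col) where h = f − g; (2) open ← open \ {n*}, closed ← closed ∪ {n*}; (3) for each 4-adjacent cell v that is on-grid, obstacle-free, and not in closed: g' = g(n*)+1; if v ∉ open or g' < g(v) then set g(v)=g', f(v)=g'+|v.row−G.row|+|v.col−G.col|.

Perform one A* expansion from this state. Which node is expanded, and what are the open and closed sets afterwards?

step 1: expand (5,2) (f=6, h=2) → closed; open now [(1,2) g=2 f=8, (1,3) g=1 f=8, (2,1) g=2 f=8, (3,1) g=3 f=8, (3,3) g=1 f=6, (4,1) g=4 f=8, (5,1) g=5 f=8, (5,3) g=5 f=8, (6,2) g=5 f=6]

expanded=(5,2); open=[(1,2) g=2 f=8, (1,3) g=1 f=8, (2,1) g=2 f=8, (3,1) g=3 f=8, (3,3) g=1 f=6, (4,1) g=4 f=8, (5,1) g=5 f=8, (5,3) g=5 f=8, (6,2) g=5 f=6]; closed=[(2,2), (2,3), (3,2), (4,2), (5,2)]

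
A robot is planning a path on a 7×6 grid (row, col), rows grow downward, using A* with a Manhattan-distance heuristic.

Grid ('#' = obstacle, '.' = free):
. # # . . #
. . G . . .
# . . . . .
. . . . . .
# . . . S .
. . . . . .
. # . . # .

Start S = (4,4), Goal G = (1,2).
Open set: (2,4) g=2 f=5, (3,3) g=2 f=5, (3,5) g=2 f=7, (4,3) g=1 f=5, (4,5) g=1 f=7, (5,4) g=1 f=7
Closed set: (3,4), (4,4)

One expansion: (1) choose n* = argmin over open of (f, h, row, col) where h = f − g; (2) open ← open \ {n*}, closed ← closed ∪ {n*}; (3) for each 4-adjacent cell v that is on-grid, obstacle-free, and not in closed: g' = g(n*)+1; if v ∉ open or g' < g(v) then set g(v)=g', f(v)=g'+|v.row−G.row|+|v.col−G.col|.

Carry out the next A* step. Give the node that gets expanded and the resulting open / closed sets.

step 1: expand (2,4) (f=5, h=3) → closed; open now [(1,4) g=3 f=5, (2,3) g=3 f=5, (2,5) g=3 f=7, (3,3) g=2 f=5, (3,5) g=2 f=7, (4,3) g=1 f=5, (4,5) g=1 f=7, (5,4) g=1 f=7]

expanded=(2,4); open=[(1,4) g=3 f=5, (2,3) g=3 f=5, (2,5) g=3 f=7, (3,3) g=2 f=5, (3,5) g=2 f=7, (4,3) g=1 f=5, (4,5) g=1 f=7, (5,4) g=1 f=7]; closed=[(2,4), (3,4), (4,4)]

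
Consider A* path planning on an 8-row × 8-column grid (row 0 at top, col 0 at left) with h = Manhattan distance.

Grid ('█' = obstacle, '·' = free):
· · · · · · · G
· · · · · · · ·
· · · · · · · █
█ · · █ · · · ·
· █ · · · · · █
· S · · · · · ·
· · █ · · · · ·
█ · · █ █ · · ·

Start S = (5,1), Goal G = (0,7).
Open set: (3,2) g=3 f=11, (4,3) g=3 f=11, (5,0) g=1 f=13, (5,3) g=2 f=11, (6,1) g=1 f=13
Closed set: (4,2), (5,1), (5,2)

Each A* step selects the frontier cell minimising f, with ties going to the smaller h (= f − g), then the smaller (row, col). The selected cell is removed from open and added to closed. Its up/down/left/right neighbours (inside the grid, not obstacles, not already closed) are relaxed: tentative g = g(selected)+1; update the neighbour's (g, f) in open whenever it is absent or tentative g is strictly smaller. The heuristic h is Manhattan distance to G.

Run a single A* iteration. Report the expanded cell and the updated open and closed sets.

step 1: expand (3,2) (f=11, h=8) → closed; open now [(2,2) g=4 f=11, (3,1) g=4 f=13, (4,3) g=3 f=11, (5,0) g=1 f=13, (5,3) g=2 f=11, (6,1) g=1 f=13]

expanded=(3,2); open=[(2,2) g=4 f=11, (3,1) g=4 f=13, (4,3) g=3 f=11, (5,0) g=1 f=13, (5,3) g=2 f=11, (6,1) g=1 f=13]; closed=[(3,2), (4,2), (5,1), (5,2)]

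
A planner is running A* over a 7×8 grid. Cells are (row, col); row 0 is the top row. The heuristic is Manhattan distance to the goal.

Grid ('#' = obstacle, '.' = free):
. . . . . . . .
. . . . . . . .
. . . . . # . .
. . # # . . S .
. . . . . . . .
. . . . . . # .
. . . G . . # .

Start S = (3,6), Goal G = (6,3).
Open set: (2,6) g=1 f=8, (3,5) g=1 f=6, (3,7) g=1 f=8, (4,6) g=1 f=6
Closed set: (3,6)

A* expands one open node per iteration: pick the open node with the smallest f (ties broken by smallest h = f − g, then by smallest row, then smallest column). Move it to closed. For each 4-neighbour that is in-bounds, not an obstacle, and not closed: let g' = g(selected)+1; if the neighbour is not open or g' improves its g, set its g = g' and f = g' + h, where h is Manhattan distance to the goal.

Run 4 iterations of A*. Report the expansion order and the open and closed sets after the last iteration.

order=[(3,5) → (3,4) → (4,4) → (4,3)]; open=[(2,4) g=3 f=8, (2,6) g=1 f=8, (3,7) g=1 f=8, (4,2) g=5 f=8, (4,5) g=2 f=6, (4,6) g=1 f=6, (5,3) g=5 f=6, (5,4) g=4 f=6]; closed=[(3,4), (3,5), (3,6), (4,3), (4,4)]

step 1: expand (3,5) (f=6, h=5) → closed; open now [(2,6) g=1 f=8, (3,4) g=2 f=6, (3,7) g=1 f=8, (4,5) g=2 f=6, (4,6) g=1 f=6]
step 2: expand (3,4) (f=6, h=4) → closed; open now [(2,4) g=3 f=8, (2,6) g=1 f=8, (3,7) g=1 f=8, (4,4) g=3 f=6, (4,5) g=2 f=6, (4,6) g=1 f=6]
step 3: expand (4,4) (f=6, h=3) → closed; open now [(2,4) g=3 f=8, (2,6) g=1 f=8, (3,7) g=1 f=8, (4,3) g=4 f=6, (4,5) g=2 f=6, (4,6) g=1 f=6, (5,4) g=4 f=6]
step 4: expand (4,3) (f=6, h=2) → closed; open now [(2,4) g=3 f=8, (2,6) g=1 f=8, (3,7) g=1 f=8, (4,2) g=5 f=8, (4,5) g=2 f=6, (4,6) g=1 f=6, (5,3) g=5 f=6, (5,4) g=4 f=6]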